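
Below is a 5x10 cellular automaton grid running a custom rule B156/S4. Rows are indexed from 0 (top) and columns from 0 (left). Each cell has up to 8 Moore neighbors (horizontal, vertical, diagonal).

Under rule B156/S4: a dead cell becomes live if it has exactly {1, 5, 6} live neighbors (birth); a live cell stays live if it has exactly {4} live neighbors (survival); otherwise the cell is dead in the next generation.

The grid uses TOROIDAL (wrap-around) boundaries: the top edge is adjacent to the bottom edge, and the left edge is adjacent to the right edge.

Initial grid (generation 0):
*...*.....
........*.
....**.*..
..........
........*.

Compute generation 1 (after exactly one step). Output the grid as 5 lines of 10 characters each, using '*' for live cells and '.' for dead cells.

Answer: .*.*.*....
**........
...*.....*
...*.....*
**.***.*..

Derivation:
Simulating step by step:
Generation 0 (given above): 7 live cells
Generation 1: 15 live cells
(generation 1 grid is the final answer)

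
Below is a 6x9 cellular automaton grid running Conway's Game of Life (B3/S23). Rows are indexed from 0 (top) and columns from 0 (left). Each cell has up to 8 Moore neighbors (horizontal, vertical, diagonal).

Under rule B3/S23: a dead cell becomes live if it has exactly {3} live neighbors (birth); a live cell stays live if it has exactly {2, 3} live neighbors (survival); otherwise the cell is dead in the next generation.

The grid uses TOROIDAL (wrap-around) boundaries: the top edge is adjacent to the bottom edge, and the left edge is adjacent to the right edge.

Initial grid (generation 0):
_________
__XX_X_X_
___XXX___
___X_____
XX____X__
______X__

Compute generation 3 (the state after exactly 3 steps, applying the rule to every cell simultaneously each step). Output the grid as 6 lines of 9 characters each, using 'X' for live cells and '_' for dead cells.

Simulating step by step:
Generation 0 (given above): 12 live cells
Generation 1: 10 live cells
______X__
__XX_XX__
_____XX__
__XX_X___
_________
_________
Generation 2: 7 live cells
_____XX__
____X__X_
_________
____XXX__
_________
_________
Generation 3: 8 live cells
(generation 3 grid is the final answer)

Answer: _____XX__
_____XX__
____X_X__
_____X___
_____X___
_________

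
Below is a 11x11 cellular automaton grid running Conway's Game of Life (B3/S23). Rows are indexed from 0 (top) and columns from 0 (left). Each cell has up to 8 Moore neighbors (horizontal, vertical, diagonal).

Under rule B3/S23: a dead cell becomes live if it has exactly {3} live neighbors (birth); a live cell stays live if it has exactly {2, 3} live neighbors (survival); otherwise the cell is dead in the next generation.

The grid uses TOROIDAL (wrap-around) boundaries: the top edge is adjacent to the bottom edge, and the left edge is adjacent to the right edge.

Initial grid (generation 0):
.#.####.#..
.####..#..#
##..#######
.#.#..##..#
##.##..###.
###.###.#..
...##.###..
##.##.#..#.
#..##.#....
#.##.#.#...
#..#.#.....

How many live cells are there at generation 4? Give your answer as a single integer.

Answer: 23

Derivation:
Simulating step by step:
Generation 0 (given above): 63 live cells
Generation 1: 25 live cells
.#....##...
..........#
...........
...#.......
.........#.
#.........#
........###
##....#.#.#
#.....##...
#.#..#....#
#......#...
Generation 2: 22 live cells
#.....##...
...........
...........
...........
..........#
#.......#..
.#.....##..
.#....#.#..
.....###.#.
#......#..#
#......#..#
Generation 3: 24 live cells
#.....##..#
...........
...........
...........
...........
#......###.
##......##.
.....#...#.
#....#...##
#......#.#.
.#.....##..
Generation 4: 23 live cells
#.....###..
...........
...........
...........
........#..
##.....#.#.
##.....#...
.#.........
#.....#..#.
##....##.#.
.#.......#.
Population at generation 4: 23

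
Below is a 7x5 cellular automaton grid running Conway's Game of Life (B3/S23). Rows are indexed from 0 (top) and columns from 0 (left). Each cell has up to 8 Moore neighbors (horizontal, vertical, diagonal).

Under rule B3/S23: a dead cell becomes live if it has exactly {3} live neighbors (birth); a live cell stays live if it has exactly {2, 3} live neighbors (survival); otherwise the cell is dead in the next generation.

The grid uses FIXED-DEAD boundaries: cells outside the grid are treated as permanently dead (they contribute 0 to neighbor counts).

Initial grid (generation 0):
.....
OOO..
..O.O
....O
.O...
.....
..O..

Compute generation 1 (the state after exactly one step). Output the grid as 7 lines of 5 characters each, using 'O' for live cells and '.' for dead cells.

Simulating step by step:
Generation 0 (given above): 8 live cells
Generation 1: 6 live cells
(generation 1 grid is the final answer)

Answer: .O...
.OOO.
..O..
...O.
.....
.....
.....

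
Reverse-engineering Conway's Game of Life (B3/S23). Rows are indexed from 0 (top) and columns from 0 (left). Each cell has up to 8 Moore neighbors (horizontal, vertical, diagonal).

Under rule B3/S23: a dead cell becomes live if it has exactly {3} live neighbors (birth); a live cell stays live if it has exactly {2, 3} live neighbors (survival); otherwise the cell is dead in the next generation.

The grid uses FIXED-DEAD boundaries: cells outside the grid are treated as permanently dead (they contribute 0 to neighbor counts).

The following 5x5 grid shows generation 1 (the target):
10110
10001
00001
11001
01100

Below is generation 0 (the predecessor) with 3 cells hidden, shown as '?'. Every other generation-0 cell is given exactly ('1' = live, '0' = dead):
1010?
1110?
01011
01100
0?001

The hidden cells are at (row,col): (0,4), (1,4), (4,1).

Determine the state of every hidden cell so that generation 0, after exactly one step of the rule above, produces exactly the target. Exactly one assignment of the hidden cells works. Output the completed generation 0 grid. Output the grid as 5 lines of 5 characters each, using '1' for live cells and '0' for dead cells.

Answer: 10100
11101
01011
01100
01001

Derivation:
Hidden generation-0 cells (in order): (0,4), (1,4), (4,1).
A hidden cell only influences target cells in its own 3x3 neighborhood. Try each of the 2^3 = 8 assignments, step the completed generation 0 forward once under B3/S23, and compare with the target:
  (0,4)=0 (1,4)=0 (4,1)=0 -> step gives (0,3)='0' but target has '1' -> reject
  (0,4)=0 (1,4)=0 (4,1)=1 -> step gives (0,3)='0' but target has '1' -> reject
  (0,4)=0 (1,4)=1 (4,1)=0 -> step gives (3,0)='0' but target has '1' -> reject
  (0,4)=0 (1,4)=1 (4,1)=1 -> step reproduces the target at every cell -> ACCEPT
  (0,4)=1 (1,4)=0 (4,1)=0 -> step gives (2,3)='1' but target has '0' -> reject
  (0,4)=1 (1,4)=0 (4,1)=1 -> step gives (2,3)='1' but target has '0' -> reject
  (0,4)=1 (1,4)=1 (4,1)=0 -> step gives (0,3)='0' but target has '1' -> reject
  (0,4)=1 (1,4)=1 (4,1)=1 -> step gives (0,3)='0' but target has '1' -> reject
Unique solution: (0,4)=dead, (1,4)=live, (4,1)=live.
Check: live-neighbor counts of every cell in the completed generation 0:
25231
35452
45642
33443
22320
Applying B3/S23 to generation 0 with these counts gives:
10110
10001
00001
11001
01100
which matches the target exactly.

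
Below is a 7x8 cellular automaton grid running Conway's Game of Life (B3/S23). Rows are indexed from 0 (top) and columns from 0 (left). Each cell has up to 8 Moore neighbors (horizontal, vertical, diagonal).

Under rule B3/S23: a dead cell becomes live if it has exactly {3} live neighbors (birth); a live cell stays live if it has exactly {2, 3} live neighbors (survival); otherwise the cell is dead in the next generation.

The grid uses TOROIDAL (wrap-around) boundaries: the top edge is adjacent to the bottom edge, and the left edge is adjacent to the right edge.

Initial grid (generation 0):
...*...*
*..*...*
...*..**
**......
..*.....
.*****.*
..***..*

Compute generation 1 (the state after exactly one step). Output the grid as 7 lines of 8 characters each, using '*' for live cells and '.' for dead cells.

Answer: ......**
*.***...
.**...*.
***....*
....*...
**...**.
.*...*.*

Derivation:
Simulating step by step:
Generation 0 (given above): 21 live cells
Generation 1: 21 live cells
(generation 1 grid is the final answer)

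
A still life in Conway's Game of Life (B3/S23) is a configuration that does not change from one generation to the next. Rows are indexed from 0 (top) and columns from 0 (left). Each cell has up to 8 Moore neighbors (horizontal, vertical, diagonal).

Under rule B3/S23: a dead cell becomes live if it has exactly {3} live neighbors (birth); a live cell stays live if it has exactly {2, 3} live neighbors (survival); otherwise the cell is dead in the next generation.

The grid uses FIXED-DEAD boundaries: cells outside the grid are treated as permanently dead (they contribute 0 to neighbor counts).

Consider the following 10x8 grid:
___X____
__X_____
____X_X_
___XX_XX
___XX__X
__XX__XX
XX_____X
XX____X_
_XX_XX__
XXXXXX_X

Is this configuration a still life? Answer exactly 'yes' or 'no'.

Answer: no

Derivation:
Compute generation 1 and compare to generation 0 (given above):
Generation 1:
________
___X____
____X_XX
______XX
________
_XXXX_XX
X______X
_____XX_
________
X____XX_
Cell (0,3) differs: gen0=1 vs gen1=0 -> NOT a still life.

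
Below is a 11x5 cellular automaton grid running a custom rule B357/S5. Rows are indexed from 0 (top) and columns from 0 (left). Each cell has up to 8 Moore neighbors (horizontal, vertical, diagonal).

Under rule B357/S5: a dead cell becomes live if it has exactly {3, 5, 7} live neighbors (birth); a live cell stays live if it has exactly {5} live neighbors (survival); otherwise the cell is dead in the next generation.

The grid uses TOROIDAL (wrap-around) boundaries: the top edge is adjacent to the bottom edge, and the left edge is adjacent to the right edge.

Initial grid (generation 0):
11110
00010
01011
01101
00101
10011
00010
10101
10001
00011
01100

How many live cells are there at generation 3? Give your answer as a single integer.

Answer: 2

Derivation:
Simulating step by step:
Generation 0 (given above): 26 live cells
Generation 1: 17 live cells
00101
00001
00100
10000
10000
00100
01100
01000
01011
01100
00110
Generation 2: 10 live cells
00010
00000
00000
01000
01000
00000
00000
00110
00100
10111
00000
Generation 3: 2 live cells
00000
00000
00000
00000
00000
00000
00000
00000
00000
01000
00100
Population at generation 3: 2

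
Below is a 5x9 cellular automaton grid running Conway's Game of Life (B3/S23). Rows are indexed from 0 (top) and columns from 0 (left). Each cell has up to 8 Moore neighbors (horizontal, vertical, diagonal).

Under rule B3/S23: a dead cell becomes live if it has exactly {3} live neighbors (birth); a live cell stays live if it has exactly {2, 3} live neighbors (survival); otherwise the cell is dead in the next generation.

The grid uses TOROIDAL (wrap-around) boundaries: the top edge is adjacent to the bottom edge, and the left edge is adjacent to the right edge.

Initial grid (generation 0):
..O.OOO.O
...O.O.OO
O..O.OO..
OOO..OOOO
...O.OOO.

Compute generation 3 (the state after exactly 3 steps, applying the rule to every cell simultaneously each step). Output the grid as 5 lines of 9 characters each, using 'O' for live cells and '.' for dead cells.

Answer: .........
...O...O.
....O...O
O.OOO....
...OO...O

Derivation:
Simulating step by step:
Generation 0 (given above): 24 live cells
Generation 1: 12 live cells
..O.....O
O.OO....O
...O.....
OOOO.....
...O.....
Generation 2: 16 live cells
OOO.....O
OOOO....O
....O...O
.O.OO....
O..O.....
Generation 3: 11 live cells
(generation 3 grid is the final answer)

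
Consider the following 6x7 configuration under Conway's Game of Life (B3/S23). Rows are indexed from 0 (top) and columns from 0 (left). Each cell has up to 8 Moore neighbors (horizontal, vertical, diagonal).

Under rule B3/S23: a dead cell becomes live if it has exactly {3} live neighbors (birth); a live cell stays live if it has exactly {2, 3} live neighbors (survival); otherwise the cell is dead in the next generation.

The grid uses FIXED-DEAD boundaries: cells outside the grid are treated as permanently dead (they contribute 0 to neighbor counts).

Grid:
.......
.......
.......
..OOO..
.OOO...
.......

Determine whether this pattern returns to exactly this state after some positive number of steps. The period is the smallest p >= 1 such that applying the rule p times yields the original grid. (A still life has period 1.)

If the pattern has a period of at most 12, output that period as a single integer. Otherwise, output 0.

Simulating and comparing each generation to the original:
Gen 0 (original, given above): 6 live cells
Gen 1: 6 live cells, differs from original
Gen 2: 6 live cells, MATCHES original -> period = 2

Answer: 2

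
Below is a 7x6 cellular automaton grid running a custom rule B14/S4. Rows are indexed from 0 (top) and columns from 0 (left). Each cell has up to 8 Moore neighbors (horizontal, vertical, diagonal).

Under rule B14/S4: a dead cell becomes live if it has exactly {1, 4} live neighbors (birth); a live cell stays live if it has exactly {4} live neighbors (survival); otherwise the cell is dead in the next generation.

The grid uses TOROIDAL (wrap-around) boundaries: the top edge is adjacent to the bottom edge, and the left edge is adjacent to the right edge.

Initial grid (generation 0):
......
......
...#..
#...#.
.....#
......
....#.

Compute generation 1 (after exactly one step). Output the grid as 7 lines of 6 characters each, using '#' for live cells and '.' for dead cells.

Simulating step by step:
Generation 0 (given above): 5 live cells
Generation 1: 17 live cells
(generation 1 grid is the final answer)

Answer: ...###
..###.
###...
.##...
.#.#..
#..#..
...#.#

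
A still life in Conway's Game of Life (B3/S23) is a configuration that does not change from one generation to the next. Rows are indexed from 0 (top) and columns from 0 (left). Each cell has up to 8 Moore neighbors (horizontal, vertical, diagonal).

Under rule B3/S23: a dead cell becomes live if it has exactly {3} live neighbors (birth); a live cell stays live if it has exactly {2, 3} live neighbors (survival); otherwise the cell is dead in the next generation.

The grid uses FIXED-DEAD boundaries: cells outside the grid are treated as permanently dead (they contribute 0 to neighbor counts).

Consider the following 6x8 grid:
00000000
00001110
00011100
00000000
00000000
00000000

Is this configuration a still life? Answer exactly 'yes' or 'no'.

Compute generation 1 and compare to generation 0 (given above):
Generation 1:
00000100
00010010
00010010
00001000
00000000
00000000
Cell (0,5) differs: gen0=0 vs gen1=1 -> NOT a still life.

Answer: no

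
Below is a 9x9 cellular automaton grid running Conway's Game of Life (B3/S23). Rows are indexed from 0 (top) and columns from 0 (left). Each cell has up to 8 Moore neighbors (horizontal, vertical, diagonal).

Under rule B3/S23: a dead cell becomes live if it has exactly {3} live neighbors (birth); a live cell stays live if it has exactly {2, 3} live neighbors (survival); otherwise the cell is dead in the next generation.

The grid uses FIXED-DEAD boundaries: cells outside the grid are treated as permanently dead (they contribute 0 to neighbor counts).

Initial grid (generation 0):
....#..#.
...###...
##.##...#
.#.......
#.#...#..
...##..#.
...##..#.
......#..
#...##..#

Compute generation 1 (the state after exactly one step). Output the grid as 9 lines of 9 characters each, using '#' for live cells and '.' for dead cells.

Answer: ...###...
..#..#...
##.#.#...
...#.....
.###.....
..#.####.
...#####.
...#..##.
.....#...

Derivation:
Simulating step by step:
Generation 0 (given above): 25 live cells
Generation 1: 27 live cells
(generation 1 grid is the final answer)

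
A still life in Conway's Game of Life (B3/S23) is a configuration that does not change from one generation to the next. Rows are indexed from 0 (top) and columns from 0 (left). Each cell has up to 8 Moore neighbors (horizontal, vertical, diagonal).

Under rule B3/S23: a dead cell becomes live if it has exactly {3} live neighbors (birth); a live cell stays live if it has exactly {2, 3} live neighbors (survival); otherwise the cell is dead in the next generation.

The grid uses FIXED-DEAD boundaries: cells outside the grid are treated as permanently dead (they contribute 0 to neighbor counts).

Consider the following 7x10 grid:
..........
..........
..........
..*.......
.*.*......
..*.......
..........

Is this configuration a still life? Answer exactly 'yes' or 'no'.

Compute generation 1 and compare to generation 0 (given above):
Generation 1:
..........
..........
..........
..*.......
.*.*......
..*.......
..........
The grids are IDENTICAL -> still life.

Answer: yes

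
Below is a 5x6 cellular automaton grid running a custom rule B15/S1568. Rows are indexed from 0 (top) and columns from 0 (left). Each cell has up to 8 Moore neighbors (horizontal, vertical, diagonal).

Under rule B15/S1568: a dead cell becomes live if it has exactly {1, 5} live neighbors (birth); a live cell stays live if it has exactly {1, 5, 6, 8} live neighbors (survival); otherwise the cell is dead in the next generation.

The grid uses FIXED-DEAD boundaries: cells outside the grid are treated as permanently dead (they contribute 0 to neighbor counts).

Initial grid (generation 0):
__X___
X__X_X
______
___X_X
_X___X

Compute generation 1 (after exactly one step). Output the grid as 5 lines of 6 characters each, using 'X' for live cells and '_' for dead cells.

Answer: X_X__X
___X__
XX____
XX___X
X__X_X

Derivation:
Simulating step by step:
Generation 0 (given above): 8 live cells
Generation 1: 12 live cells
(generation 1 grid is the final answer)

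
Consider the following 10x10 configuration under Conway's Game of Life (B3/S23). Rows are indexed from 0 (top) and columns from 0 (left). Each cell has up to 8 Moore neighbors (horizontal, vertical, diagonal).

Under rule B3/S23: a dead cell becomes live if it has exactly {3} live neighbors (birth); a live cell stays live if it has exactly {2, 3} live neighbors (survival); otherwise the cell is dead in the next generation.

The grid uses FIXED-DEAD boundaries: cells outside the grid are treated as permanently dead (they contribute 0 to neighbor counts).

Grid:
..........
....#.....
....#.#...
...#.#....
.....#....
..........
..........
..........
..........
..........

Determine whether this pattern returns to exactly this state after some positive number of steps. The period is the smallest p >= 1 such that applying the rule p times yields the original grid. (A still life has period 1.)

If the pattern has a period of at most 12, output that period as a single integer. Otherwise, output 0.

Answer: 2

Derivation:
Simulating and comparing each generation to the original:
Gen 0 (original, given above): 6 live cells
Gen 1: 6 live cells, differs from original
Gen 2: 6 live cells, MATCHES original -> period = 2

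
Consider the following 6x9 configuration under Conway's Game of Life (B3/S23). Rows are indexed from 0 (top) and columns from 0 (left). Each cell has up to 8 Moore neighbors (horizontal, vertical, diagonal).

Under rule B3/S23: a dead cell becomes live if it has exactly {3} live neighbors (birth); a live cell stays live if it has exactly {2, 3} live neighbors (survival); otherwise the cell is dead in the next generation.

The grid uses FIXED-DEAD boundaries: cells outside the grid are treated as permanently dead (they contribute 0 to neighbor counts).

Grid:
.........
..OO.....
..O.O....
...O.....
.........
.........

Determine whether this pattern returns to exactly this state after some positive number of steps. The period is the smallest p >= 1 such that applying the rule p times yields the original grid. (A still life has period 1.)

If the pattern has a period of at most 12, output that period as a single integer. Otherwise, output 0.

Simulating and comparing each generation to the original:
Gen 0 (original, given above): 5 live cells
Gen 1: 5 live cells, MATCHES original -> period = 1

Answer: 1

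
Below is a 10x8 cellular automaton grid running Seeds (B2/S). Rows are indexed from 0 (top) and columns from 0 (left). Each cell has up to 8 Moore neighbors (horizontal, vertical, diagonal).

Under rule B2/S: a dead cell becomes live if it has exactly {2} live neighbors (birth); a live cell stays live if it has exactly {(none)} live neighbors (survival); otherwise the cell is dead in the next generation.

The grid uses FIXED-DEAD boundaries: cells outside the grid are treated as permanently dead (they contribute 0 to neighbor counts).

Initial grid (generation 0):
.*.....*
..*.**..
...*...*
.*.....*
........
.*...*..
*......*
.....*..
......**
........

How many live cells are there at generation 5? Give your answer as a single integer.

Answer: 15

Derivation:
Simulating step by step:
Generation 0 (given above): 16 live cells
Generation 1: 23 live cells
..*****.
.*.....*
.*...*..
..*...*.
***...*.
*.....*.
.*..**..
........
.....*..
......**
Generation 2: 16 live cells
.*.....*
*.......
*......*
...*...*
...*....
...**..*
*.....*.
......*.
.......*
.....*..
Generation 3: 18 live cells
*.......
......**
.*....*.
..*.*.*.
......**
..*..**.
...**...
.....*..
.....*..
......*.
Generation 4: 17 live cells
......**
**...*..
..**....
.*.*....
.**.*...
........
..*.....
...*..*.
....*...
.....*..
Generation 5: 15 live cells
**...*..
...**..*
........
*.......
*.......
........
...*....
..*.**..
...*..*.
....*...
Population at generation 5: 15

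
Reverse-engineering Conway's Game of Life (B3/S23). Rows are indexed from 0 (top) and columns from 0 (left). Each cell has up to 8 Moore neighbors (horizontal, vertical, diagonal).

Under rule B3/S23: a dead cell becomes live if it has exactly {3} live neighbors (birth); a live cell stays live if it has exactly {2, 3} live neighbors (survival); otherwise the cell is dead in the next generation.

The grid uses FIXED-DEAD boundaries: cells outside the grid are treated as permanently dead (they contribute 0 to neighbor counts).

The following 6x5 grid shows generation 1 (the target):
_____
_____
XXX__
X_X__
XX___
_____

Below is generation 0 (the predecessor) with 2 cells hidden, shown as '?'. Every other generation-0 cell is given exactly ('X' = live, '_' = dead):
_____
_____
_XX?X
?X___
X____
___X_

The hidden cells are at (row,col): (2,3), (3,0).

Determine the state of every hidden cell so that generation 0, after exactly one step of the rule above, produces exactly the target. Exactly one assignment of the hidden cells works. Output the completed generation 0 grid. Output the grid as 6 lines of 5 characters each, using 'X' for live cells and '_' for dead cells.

Answer: _____
_____
_XX_X
XX___
X____
___X_

Derivation:
Hidden generation-0 cells (in order): (2,3), (3,0).
A hidden cell only influences target cells in its own 3x3 neighborhood. Try each of the 2^2 = 4 assignments, step the completed generation 0 forward once under B3/S23, and compare with the target:
  (2,3)=_ (3,0)=_ -> step gives (2,0)='_' but target has 'X' -> reject
  (2,3)=_ (3,0)=X -> step reproduces the target at every cell -> ACCEPT
  (2,3)=X (3,0)=_ -> step gives (1,2)='X' but target has '_' -> reject
  (2,3)=X (3,0)=X -> step gives (1,2)='X' but target has '_' -> reject
Unique solution: (2,3)=dead, (3,0)=live.
Check: live-neighbor counts of every cell in the completed generation 0:
00000
12221
33220
34321
23211
11101
Applying B3/S23 to generation 0 with these counts gives:
_____
_____
XXX__
X_X__
XX___
_____
which matches the target exactly.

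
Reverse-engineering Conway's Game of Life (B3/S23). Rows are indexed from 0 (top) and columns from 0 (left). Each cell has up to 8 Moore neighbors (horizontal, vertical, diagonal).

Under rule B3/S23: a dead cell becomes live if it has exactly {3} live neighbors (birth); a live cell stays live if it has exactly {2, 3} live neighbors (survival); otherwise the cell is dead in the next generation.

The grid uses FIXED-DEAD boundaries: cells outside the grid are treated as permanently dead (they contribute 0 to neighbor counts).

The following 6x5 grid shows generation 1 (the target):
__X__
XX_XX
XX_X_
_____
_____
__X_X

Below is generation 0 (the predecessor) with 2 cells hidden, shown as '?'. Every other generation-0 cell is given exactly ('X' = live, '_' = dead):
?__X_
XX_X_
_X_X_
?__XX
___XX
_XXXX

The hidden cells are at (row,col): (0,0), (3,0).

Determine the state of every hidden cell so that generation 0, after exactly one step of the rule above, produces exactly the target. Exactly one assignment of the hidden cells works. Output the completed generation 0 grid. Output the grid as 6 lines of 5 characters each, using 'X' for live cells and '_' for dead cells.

Hidden generation-0 cells (in order): (0,0), (3,0).
A hidden cell only influences target cells in its own 3x3 neighborhood. Try each of the 2^2 = 4 assignments, step the completed generation 0 forward once under B3/S23, and compare with the target:
  (0,0)=_ (3,0)=_ -> step reproduces the target at every cell -> ACCEPT
  (0,0)=_ (3,0)=X -> step gives (2,0)='_' but target has 'X' -> reject
  (0,0)=X (3,0)=_ -> step gives (0,0)='X' but target has '_' -> reject
  (0,0)=X (3,0)=X -> step gives (0,0)='X' but target has '_' -> reject
Unique solution: (0,0)=dead, (3,0)=dead.
Check: live-neighbor counts of every cell in the completed generation 0:
22312
22523
32534
11444
12565
11343
Applying B3/S23 to generation 0 with these counts gives:
__X__
XX_XX
XX_X_
_____
_____
__X_X
which matches the target exactly.

Answer: ___X_
XX_X_
_X_X_
___XX
___XX
_XXXX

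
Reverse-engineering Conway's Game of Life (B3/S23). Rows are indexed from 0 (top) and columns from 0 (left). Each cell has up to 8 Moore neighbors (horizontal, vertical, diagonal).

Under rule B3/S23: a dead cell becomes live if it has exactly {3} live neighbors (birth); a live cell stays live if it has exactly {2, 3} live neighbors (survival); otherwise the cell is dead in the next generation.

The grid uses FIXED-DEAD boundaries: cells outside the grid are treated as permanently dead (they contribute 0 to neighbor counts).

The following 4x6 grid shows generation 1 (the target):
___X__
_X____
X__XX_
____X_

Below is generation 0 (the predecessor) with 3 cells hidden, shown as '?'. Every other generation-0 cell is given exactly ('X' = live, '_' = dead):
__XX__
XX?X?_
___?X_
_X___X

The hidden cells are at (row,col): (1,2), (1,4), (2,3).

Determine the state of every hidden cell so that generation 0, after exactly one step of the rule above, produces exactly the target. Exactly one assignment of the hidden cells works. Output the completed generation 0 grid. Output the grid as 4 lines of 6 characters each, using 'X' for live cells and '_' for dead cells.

Hidden generation-0 cells (in order): (1,2), (1,4), (2,3).
A hidden cell only influences target cells in its own 3x3 neighborhood. Try each of the 2^3 = 8 assignments, step the completed generation 0 forward once under B3/S23, and compare with the target:
  (1,2)=_ (1,4)=_ (2,3)=_ -> step gives (0,1)='X' but target has '_' -> reject
  (1,2)=_ (1,4)=_ (2,3)=X -> step gives (0,1)='X' but target has '_' -> reject
  (1,2)=_ (1,4)=X (2,3)=_ -> step gives (0,1)='X' but target has '_' -> reject
  (1,2)=_ (1,4)=X (2,3)=X -> step gives (0,1)='X' but target has '_' -> reject
  (1,2)=X (1,4)=_ (2,3)=_ -> step gives (1,4)='X' but target has '_' -> reject
  (1,2)=X (1,4)=_ (2,3)=X -> step reproduces the target at every cell -> ACCEPT
  (1,2)=X (1,4)=X (2,3)=_ -> step gives (0,3)='_' but target has 'X' -> reject
  (1,2)=X (1,4)=X (2,3)=X -> step gives (0,3)='_' but target has 'X' -> reject
Unique solution: (1,2)=live, (1,4)=dead, (2,3)=live.
Check: live-neighbor counts of every cell in the completed generation 0:
244320
135541
345332
102231
Applying B3/S23 to generation 0 with these counts gives:
___X__
_X____
X__XX_
____X_
which matches the target exactly.

Answer: __XX__
XXXX__
___XX_
_X___X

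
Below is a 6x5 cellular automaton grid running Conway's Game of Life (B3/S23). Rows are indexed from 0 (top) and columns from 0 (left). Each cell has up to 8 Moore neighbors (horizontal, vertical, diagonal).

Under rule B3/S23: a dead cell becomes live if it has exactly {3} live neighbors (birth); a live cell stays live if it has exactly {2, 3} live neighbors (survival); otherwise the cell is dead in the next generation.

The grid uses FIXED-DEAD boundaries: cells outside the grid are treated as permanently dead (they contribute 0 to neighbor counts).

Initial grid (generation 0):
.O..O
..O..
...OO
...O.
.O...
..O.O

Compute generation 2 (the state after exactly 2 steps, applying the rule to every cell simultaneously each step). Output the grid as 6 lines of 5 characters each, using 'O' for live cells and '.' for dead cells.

Simulating step by step:
Generation 0 (given above): 9 live cells
Generation 1: 10 live cells
.....
..O.O
..OOO
..OOO
..OO.
.....
Generation 2: 6 live cells
(generation 2 grid is the final answer)

Answer: .....
..O.O
.O...
.O...
..O.O
.....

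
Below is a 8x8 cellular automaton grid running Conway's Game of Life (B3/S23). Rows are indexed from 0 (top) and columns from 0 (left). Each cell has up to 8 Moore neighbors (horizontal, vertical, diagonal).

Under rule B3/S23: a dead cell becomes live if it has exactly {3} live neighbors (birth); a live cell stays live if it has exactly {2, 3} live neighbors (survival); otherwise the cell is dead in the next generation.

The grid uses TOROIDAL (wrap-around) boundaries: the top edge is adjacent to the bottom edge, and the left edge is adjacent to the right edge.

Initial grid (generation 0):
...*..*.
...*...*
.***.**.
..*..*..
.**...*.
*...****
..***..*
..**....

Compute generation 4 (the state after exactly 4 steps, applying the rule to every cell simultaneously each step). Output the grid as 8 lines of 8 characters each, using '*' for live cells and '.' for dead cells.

Simulating step by step:
Generation 0 (given above): 25 live cells
Generation 1: 22 live cells
...**...
...*.*.*
.*.*.**.
....**..
*****...
*...*...
***....*
........
Generation 2: 19 live cells
...**...
...*.*..
..**....
*.....*.
***.....
....*...
**.....*
****....
Generation 3: 17 live cells
.*......
........
..***...
*..*...*
**.....*
..*....*
...*...*
...**..*
Generation 4: 25 live cells
(generation 4 grid is the final answer)

Answer: ........
..**....
..***...
...**..*
.**...*.
.**...**
*.***.**
*.***...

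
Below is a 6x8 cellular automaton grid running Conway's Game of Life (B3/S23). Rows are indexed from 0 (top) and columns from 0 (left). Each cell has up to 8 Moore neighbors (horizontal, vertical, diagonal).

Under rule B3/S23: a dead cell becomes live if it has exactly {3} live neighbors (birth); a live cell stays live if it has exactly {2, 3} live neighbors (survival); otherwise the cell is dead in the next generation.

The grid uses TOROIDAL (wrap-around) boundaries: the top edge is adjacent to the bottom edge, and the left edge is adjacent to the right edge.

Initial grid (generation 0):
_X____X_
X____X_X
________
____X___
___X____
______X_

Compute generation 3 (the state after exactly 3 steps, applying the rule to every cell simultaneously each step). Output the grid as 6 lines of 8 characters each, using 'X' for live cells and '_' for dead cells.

Answer: _____XX_
X____X__
______XX
________
________
________

Derivation:
Simulating step by step:
Generation 0 (given above): 8 live cells
Generation 1: 6 live cells
X____XX_
X_____XX
________
________
________
________
Generation 2: 7 live cells
X____XX_
X____XX_
_______X
________
________
________
Generation 3: 6 live cells
(generation 3 grid is the final answer)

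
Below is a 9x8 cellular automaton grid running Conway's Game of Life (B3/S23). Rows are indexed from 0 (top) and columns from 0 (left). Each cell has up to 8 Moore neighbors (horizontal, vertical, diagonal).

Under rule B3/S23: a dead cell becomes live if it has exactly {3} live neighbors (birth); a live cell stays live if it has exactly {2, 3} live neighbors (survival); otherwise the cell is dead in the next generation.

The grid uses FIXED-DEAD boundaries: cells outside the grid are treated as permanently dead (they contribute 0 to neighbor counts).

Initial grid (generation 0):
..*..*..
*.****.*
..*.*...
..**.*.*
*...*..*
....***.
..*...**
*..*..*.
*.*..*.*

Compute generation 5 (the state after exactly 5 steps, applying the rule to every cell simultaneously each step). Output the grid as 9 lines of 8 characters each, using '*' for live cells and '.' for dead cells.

Answer: .******.
*....*.*
*..**..*
....*...
*...**..
*.......
*..*...*
.*....*.
........

Derivation:
Simulating step by step:
Generation 0 (given above): 30 live cells
Generation 1: 22 live cells
.**..**.
..*..**.
........
.**..**.
.......*
...**...
...**..*
..**.*..
.*....*.
Generation 2: 24 live cells
.**..**.
.**..**.
.**.....
......*.
..*****.
...**...
.....*..
..**.**.
..*.....
Generation 3: 29 live cells
.**..**.
*..*.**.
.**..**.
.*..*.*.
..*...*.
..*...*.
..*..**.
..*****.
..**....
Generation 4: 34 live cells
.**.***.
*..*...*
****...*
.*.*..**
.***..**
.***..**
.**....*
.*....*.
..*..*..
Generation 5: 23 live cells
(generation 5 grid is the final answer)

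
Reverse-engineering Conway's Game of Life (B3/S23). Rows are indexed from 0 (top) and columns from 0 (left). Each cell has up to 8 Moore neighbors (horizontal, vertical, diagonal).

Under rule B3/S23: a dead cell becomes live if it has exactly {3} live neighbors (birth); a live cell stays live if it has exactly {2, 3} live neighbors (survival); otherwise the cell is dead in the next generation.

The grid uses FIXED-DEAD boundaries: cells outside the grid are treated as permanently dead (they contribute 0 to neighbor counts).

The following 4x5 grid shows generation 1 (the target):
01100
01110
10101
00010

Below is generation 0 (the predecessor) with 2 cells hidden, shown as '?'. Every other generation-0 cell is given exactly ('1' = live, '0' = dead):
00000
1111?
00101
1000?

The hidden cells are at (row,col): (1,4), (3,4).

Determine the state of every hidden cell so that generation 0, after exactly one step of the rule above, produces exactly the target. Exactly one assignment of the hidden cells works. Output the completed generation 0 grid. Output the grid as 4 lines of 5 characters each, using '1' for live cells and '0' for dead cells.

Answer: 00000
11110
00101
10001

Derivation:
Hidden generation-0 cells (in order): (1,4), (3,4).
A hidden cell only influences target cells in its own 3x3 neighborhood. Try each of the 2^2 = 4 assignments, step the completed generation 0 forward once under B3/S23, and compare with the target:
  (1,4)=0 (3,4)=0 -> step gives (2,4)='0' but target has '1' -> reject
  (1,4)=0 (3,4)=1 -> step reproduces the target at every cell -> ACCEPT
  (1,4)=1 (3,4)=0 -> step gives (0,3)='1' but target has '0' -> reject
  (1,4)=1 (3,4)=1 -> step gives (0,3)='1' but target has '0' -> reject
Unique solution: (1,4)=dead, (3,4)=live.
Check: live-neighbor counts of every cell in the completed generation 0:
23321
13332
35352
02131
Applying B3/S23 to generation 0 with these counts gives:
01100
01110
10101
00010
which matches the target exactly.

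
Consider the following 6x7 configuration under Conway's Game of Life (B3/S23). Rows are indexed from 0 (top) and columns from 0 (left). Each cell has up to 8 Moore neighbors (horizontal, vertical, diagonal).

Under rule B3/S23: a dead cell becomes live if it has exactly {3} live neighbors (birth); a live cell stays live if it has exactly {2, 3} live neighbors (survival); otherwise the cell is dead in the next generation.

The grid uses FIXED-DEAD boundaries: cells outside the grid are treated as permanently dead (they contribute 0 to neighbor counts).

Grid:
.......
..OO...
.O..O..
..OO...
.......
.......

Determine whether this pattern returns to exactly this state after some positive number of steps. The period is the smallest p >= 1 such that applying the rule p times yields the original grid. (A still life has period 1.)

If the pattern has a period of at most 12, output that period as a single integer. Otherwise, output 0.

Answer: 1

Derivation:
Simulating and comparing each generation to the original:
Gen 0 (original, given above): 6 live cells
Gen 1: 6 live cells, MATCHES original -> period = 1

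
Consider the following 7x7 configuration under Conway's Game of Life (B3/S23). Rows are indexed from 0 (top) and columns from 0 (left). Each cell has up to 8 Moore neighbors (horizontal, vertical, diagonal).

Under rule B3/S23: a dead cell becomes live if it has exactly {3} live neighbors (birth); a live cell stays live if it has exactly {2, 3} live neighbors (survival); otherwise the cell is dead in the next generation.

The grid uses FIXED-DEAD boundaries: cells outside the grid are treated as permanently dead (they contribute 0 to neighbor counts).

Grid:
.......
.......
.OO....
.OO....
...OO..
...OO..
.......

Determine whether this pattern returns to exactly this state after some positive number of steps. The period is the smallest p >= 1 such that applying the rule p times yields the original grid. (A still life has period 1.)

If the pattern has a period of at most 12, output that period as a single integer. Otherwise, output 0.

Simulating and comparing each generation to the original:
Gen 0 (original, given above): 8 live cells
Gen 1: 6 live cells, differs from original
Gen 2: 8 live cells, MATCHES original -> period = 2

Answer: 2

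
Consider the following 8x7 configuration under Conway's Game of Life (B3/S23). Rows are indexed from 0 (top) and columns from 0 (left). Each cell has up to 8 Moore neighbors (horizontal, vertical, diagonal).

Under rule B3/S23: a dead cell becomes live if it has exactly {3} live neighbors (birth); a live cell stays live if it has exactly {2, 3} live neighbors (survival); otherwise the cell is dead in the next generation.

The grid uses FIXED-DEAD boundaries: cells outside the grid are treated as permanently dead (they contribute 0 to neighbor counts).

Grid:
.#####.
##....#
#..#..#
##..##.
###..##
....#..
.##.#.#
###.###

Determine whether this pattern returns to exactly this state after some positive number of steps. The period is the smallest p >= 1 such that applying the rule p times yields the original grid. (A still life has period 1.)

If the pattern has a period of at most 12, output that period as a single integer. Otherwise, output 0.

Simulating and comparing each generation to the original:
Gen 0 (original, given above): 31 live cells
Gen 1: 28 live cells, differs from original
Gen 2: 20 live cells, differs from original
Gen 3: 19 live cells, differs from original
Gen 4: 18 live cells, differs from original
Gen 5: 16 live cells, differs from original
Gen 6: 15 live cells, differs from original
Gen 7: 23 live cells, differs from original
Gen 8: 16 live cells, differs from original
Gen 9: 18 live cells, differs from original
Gen 10: 8 live cells, differs from original
Gen 11: 4 live cells, differs from original
Gen 12: 4 live cells, differs from original
No period found within 12 steps.

Answer: 0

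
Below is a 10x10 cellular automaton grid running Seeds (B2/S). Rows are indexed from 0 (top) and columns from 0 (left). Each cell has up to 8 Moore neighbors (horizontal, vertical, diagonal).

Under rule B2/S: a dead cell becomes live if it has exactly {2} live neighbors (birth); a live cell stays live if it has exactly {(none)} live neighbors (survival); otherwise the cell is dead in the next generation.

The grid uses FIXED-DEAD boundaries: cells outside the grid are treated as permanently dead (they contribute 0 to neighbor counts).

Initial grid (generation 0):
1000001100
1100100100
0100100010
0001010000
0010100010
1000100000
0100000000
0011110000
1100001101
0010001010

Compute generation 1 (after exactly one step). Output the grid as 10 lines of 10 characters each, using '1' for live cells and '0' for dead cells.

Answer: 0000010010
0011000000
0000001100
0100000111
0100000000
0010010000
1000000000
0000000110
0000000000
1000010001

Derivation:
Simulating step by step:
Generation 0 (given above): 30 live cells
Generation 1: 19 live cells
(generation 1 grid is the final answer)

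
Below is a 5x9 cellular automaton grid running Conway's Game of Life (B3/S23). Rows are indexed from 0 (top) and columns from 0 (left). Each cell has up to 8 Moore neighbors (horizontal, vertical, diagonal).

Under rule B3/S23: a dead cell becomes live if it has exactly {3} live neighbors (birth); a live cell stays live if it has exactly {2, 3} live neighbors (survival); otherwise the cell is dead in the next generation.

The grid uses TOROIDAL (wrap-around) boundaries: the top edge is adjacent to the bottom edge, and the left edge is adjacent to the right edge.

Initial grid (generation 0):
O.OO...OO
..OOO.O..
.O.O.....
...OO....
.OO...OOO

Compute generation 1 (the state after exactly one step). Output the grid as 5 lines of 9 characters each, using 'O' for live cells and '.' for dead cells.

Simulating step by step:
Generation 0 (given above): 18 live cells
Generation 1: 16 live cells
(generation 1 grid is the final answer)

Answer: O...OO...
O...O..OO
.....O...
OO.OO..O.
.O..O.O..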